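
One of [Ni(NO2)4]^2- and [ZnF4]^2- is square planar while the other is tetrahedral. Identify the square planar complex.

[Ni(NO2)4]^2-

For [Ni(NO2)4]^2-: Summing ligand charges against the −2 overall charge gives an oxidation state of +2 for nickel. Group 10 minus oxidation state 2 gives a d⁸ configuration. Nitro (N-bound nitrite) is a strong-field ligand (high in the spectrochemical series). A 3d d⁸ ion with strong-field ligands gains enough CFSE to favour square planar over tetrahedral. → square planar.
For [ZnF4]^2-: Each fluoride is −1; balancing the −2 overall charge requires Zn(II). Group 12 minus oxidation state 2 gives a d¹⁰ configuration. A d¹⁰ ion has no crystal-field stabilisation preference between square planar and tetrahedral, so four ligands adopt the sterically favoured tetrahedral geometry. → tetrahedral.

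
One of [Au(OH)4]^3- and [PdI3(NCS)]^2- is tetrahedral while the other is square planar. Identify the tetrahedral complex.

For [Au(OH)4]^3-: Summing ligand charges against the −3 overall charge gives an oxidation state of +1 for gold. Group 11 minus oxidation state 1 gives a d¹⁰ configuration. A d¹⁰ ion has no crystal-field stabilisation preference between square planar and tetrahedral, so four ligands adopt the sterically favoured tetrahedral geometry. → tetrahedral.
For [PdI3(NCS)]^2-: Each iodide is −1; each isothiocyanate is −1; balancing the −2 overall charge requires Pd(II). Group 10 minus oxidation state 2 gives a d⁸ configuration. A 4d d⁸ ion has a large crystal-field splitting; square planar leaves the high-energy d_{x²−y²} orbital empty and maximises CFSE. → square planar.

[Au(OH)4]^3-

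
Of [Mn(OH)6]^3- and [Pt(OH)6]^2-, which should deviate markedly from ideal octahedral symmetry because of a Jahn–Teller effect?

[Mn(OH)6]^3-: Summing ligand charges against the −3 overall charge gives an oxidation state of +3 for manganese. Mn sits in group 7, so the d-electron count is 7 − 3 = 4. Hydroxide is a weak-field ligand for a first-row metal, so the complex is high-spin. The t₂g³e_g¹ (high-spin) configuration has an unevenly filled e_g set; the Jahn–Teller theorem predicts a tetragonal distortion (typically axial elongation) to lift the degeneracy.
[Pt(OH)6]^2-: Summing ligand charges against the −2 overall charge gives an oxidation state of +4 for platinum. Group 10 minus oxidation state 4 gives a d⁶ configuration. A 5d ion has a large Δₒ and is invariably low-spin. The d⁶ configuration leaves the e_g set evenly filled (or empty) — no strong Jahn–Teller driving force.

[Mn(OH)6]^3-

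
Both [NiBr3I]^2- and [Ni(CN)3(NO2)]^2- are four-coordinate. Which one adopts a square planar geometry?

For [NiBr3I]^2-: Summing ligand charges against the −2 overall charge gives an oxidation state of +2 for nickel. Group 10 minus oxidation state 2 gives a d⁸ configuration. Bromide and iodide are weak-field ligands. With weak-field ligands the CFSE gain from square planar is small, so a 3d d⁸ ion takes the sterically preferred tetrahedral geometry. → tetrahedral.
For [Ni(CN)3(NO2)]^2-: Each cyanide is −1; each nitro (N-bound nitrite) is −1; balancing the −2 overall charge requires Ni(II). Nickel is a group-10 element; Ni(II) is therefore d⁸. Cyanide and nitro (N-bound nitrite) are strong-field ligands (high in the spectrochemical series). A 3d d⁸ ion with strong-field ligands gains enough CFSE to favour square planar over tetrahedral. → square planar.

[Ni(CN)3(NO2)]^2-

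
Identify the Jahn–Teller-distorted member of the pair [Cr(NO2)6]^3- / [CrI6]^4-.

[CrI6]^4-

[Cr(NO2)6]^3-: Each nitro (N-bound nitrite) is −1; balancing the −3 overall charge requires Cr(III). Group 6 minus oxidation state 3 gives a d³ configuration. The d³ configuration leaves the e_g set evenly filled (or empty) — no strong Jahn–Teller driving force.
[CrI6]^4-: Summing ligand charges against the −4 overall charge gives an oxidation state of +2 for chromium. Group 6 minus oxidation state 2 gives a d⁴ configuration. Iodide is a weak-field ligand for a first-row metal, so the complex is high-spin. The t₂g³e_g¹ (high-spin) configuration has an unevenly filled e_g set; the Jahn–Teller theorem predicts a tetragonal distortion (typically axial elongation) to lift the degeneracy.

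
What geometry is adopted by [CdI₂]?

linear

Ligand charges: each iodide is −1. With an overall charge of 0 the cadmium centre must be in the +2 oxidation state.
Group 12 minus oxidation state 2 gives a d¹⁰ configuration.
With 2 monodentate ligands the coordination number is 2.
A d¹⁰ ion with only two ligands adopts a linear arrangement (sp hybridisation; no CFSE preference).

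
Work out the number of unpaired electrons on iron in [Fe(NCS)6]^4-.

Summing ligand charges against the −4 overall charge gives an oxidation state of +2 for iron.
Group 8 minus oxidation state 2 gives a d⁶ configuration.
The spin state decides the count: Isothiocyanate is a weak-field ligand for a first-row metal, so the complex is high-spin.
An octahedral high-spin d⁶ ion is t₂g⁴e_g², giving 4 unpaired electrons.

4 unpaired electrons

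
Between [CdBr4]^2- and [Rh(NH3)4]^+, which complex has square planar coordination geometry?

For [CdBr4]^2-: Each bromide is −1; balancing the −2 overall charge requires Cd(II). Cd sits in group 12, so the d-electron count is 12 − 2 = 10. A d¹⁰ ion has no crystal-field stabilisation preference between square planar and tetrahedral, so four ligands adopt the sterically favoured tetrahedral geometry. → tetrahedral.
For [Rh(NH3)4]^+: Ligand charges: ammonia is neutral. With an overall charge of +1 the rhodium centre must be in the +1 oxidation state. Group 9 minus oxidation state 1 gives a d⁸ configuration. A 4d d⁸ ion has a large crystal-field splitting; square planar leaves the high-energy d_{x²−y²} orbital empty and maximises CFSE. → square planar.

[Rh(NH3)4]^+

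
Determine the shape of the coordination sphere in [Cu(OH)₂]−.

Each hydroxide is −1; balancing the −1 overall charge requires Cu(I).
Cu sits in group 11, so the d-electron count is 11 − 1 = 10.
Coordination number: 2.
A d¹⁰ ion with only two ligands adopts a linear arrangement (sp hybridisation; no CFSE preference).

linear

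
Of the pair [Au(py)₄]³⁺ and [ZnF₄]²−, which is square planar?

For [Au(py)₄]³⁺: Ligand charges: pyridine is neutral. With an overall charge of +3 the gold centre must be in the +3 oxidation state. Group 11 minus oxidation state 3 gives a d⁸ configuration. A 5d d⁸ ion has a large crystal-field splitting; square planar leaves the high-energy d_{x²−y²} orbital empty and maximises CFSE. → square planar.
For [ZnF₄]²−: Each fluoride is −1; balancing the −2 overall charge requires Zn(II). Zinc is a group-12 element; Zn(II) is therefore d¹⁰. A d¹⁰ ion has no crystal-field stabilisation preference between square planar and tetrahedral, so four ligands adopt the sterically favoured tetrahedral geometry. → tetrahedral.

[Au(py)₄]³⁺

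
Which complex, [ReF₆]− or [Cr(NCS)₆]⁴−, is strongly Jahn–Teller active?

[Cr(NCS)₆]⁴−

[ReF₆]−: Ligand charges: each fluoride is −1. With an overall charge of −1 the rhenium centre must be in the +5 oxidation state. Re sits in group 7, so the d-electron count is 7 − 5 = 2. The d² configuration leaves the e_g set evenly filled (or empty) — no strong Jahn–Teller driving force.
[Cr(NCS)₆]⁴−: Each isothiocyanate is −1; balancing the −4 overall charge requires Cr(II). Group 6 minus oxidation state 2 gives a d⁴ configuration. Isothiocyanate is a weak-field ligand for a first-row metal, so the complex is high-spin. The t₂g³e_g¹ (high-spin) configuration has an unevenly filled e_g set; the Jahn–Teller theorem predicts a tetragonal distortion (typically axial elongation) to lift the degeneracy.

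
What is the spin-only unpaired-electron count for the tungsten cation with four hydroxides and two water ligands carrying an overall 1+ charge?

Ligand charges: each hydroxide is −1; water is neutral. With an overall charge of +1 the tungsten centre must be in the +5 oxidation state.
W sits in group 6, so the d-electron count is 6 − 5 = 1.
In an octahedral field the d¹ configuration is t₂g¹e_g⁰ (only one arrangement possible), giving 1 unpaired electron.

1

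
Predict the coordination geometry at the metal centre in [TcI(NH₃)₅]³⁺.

Ligand charges: each iodide is −1; ammonia is neutral. With an overall charge of +3 the technetium centre must be in the +4 oxidation state.
Tc sits in group 7, so the d-electron count is 7 − 4 = 3.
Coordination number: 6.
Six donors around a single metal centre give an octahedral coordination sphere.

octahedral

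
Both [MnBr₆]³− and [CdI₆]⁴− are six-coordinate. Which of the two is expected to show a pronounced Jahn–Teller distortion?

[MnBr₆]³−: Summing ligand charges against the −3 overall charge gives an oxidation state of +3 for manganese. Manganese is a group-7 element; Mn(III) is therefore d⁴. Bromide is a weak-field ligand for a first-row metal, so the complex is high-spin. The t₂g³e_g¹ (high-spin) configuration has an unevenly filled e_g set; the Jahn–Teller theorem predicts a tetragonal distortion (typically axial elongation) to lift the degeneracy.
[CdI₆]⁴−: Each iodide is −1; balancing the −4 overall charge requires Cd(II). Cadmium is a group-12 element; Cd(II) is therefore d¹⁰. The d¹⁰ configuration leaves the e_g set evenly filled (or empty) — no strong Jahn–Teller driving force.

[MnBr₆]³−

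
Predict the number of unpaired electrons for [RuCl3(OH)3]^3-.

1

Summing ligand charges against the −3 overall charge gives an oxidation state of +3 for ruthenium.
Ru sits in group 8, so the d-electron count is 8 − 3 = 5.
The spin state decides the count: a 4d ion has a large Δₒ and is invariably low-spin.
An octahedral low-spin d⁵ ion is t₂g⁵e_g⁰, giving 1 unpaired electron.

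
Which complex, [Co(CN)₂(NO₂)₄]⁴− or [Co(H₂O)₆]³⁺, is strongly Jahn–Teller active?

[Co(CN)₂(NO₂)₄]⁴−: Summing ligand charges against the −4 overall charge gives an oxidation state of +2 for cobalt. Cobalt is a group-9 element; Co(II) is therefore d⁷. Cyanide and nitro (N-bound nitrite) are strong-field ligands (high in the spectrochemical series) for a first-row metal, so the complex is low-spin. The t₂g⁶e_g¹ (low-spin) configuration has an unevenly filled e_g set; the Jahn–Teller theorem predicts a tetragonal distortion (typically axial elongation) to lift the degeneracy.
[Co(H₂O)₆]³⁺: Ligand charges: water is neutral. With an overall charge of +3 the cobalt centre must be in the +3 oxidation state. Cobalt is a group-9 element; Co(III) is therefore d⁶. Co(III) has an exceptionally large octahedral splitting and is low-spin with essentially every ligand except fluoride. The d⁶ configuration leaves the e_g set evenly filled (or empty) — no strong Jahn–Teller driving force.

[Co(CN)₂(NO₂)₄]⁴−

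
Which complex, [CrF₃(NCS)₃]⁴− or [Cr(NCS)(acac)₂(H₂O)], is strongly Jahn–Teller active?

[CrF₃(NCS)₃]⁴−

[CrF₃(NCS)₃]⁴−: Each fluoride is −1; each isothiocyanate is −1; balancing the −4 overall charge requires Cr(II). Group 6 minus oxidation state 2 gives a d⁴ configuration. Fluoride and isothiocyanate are weak-field ligands for a first-row metal, so the complex is high-spin. The t₂g³e_g¹ (high-spin) configuration has an unevenly filled e_g set; the Jahn–Teller theorem predicts a tetragonal distortion (typically axial elongation) to lift the degeneracy.
[Cr(NCS)(acac)₂(H₂O)]: Ligand charges: each isothiocyanate is −1; each acetylacetonate is −1; water is neutral. With an overall charge of 0 the chromium centre must be in the +3 oxidation state. Group 6 minus oxidation state 3 gives a d³ configuration. The d³ configuration leaves the e_g set evenly filled (or empty) — no strong Jahn–Teller driving force.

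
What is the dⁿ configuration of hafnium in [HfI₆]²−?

d⁰

Summing ligand charges against the −2 overall charge gives an oxidation state of +4 for hafnium.
Group 4 minus oxidation state 4 gives a d⁰ configuration.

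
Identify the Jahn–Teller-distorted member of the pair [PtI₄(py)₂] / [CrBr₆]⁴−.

[PtI₄(py)₂]: Summing ligand charges against the 0 overall charge gives an oxidation state of +4 for platinum. Platinum is a group-10 element; Pt(IV) is therefore d⁶. A 5d ion has a large Δₒ and is invariably low-spin. The d⁶ configuration leaves the e_g set evenly filled (or empty) — no strong Jahn–Teller driving force.
[CrBr₆]⁴−: Ligand charges: each bromide is −1. With an overall charge of −4 the chromium centre must be in the +2 oxidation state. Group 6 minus oxidation state 2 gives a d⁴ configuration. Bromide is a weak-field ligand for a first-row metal, so the complex is high-spin. The t₂g³e_g¹ (high-spin) configuration has an unevenly filled e_g set; the Jahn–Teller theorem predicts a tetragonal distortion (typically axial elongation) to lift the degeneracy.

[CrBr₆]⁴−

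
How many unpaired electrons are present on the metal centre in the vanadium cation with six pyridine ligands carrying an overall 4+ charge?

Ligand charges: pyridine is neutral. With an overall charge of +4 the vanadium centre must be in the +4 oxidation state.
V sits in group 5, so the d-electron count is 5 − 4 = 1.
In an octahedral field the d¹ configuration is t₂g¹e_g⁰ (only one arrangement possible), giving 1 unpaired electron.

1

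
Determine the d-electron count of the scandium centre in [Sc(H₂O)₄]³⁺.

d⁰

Ligand charges: water is neutral. With an overall charge of +3 the scandium centre must be in the +3 oxidation state.
Group 3 minus oxidation state 3 gives a d⁰ configuration.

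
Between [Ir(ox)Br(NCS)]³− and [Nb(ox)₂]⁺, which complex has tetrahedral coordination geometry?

For [Ir(ox)Br(NCS)]³−: Ligand charges: each oxalate is −2; each bromide is −1; each isothiocyanate is −1. With an overall charge of −3 the iridium centre must be in the +1 oxidation state. Iridium is a group-9 element; Ir(I) is therefore d⁸. A 5d d⁸ ion has a large crystal-field splitting; square planar leaves the high-energy d_{x²−y²} orbital empty and maximises CFSE. → square planar.
For [Nb(ox)₂]⁺: Each oxalate is −2; balancing the +1 overall charge requires Nb(V). Niobium is a group-5 element; Nb(V) is therefore d⁰. A d⁰ ion has no crystal-field stabilisation preference between square planar and tetrahedral, so four ligands adopt the sterically favoured tetrahedral geometry. → tetrahedral.

[Nb(ox)₂]⁺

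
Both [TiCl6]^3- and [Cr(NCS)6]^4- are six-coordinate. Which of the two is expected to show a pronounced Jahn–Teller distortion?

[TiCl6]^3-: Each chloride is −1; balancing the −3 overall charge requires Ti(III). Group 4 minus oxidation state 3 gives a d¹ configuration. The d¹ configuration leaves the e_g set evenly filled (or empty) — no strong Jahn–Teller driving force.
[Cr(NCS)6]^4-: Ligand charges: each isothiocyanate is −1. With an overall charge of −4 the chromium centre must be in the +2 oxidation state. Group 6 minus oxidation state 2 gives a d⁴ configuration. Isothiocyanate is a weak-field ligand for a first-row metal, so the complex is high-spin. The t₂g³e_g¹ (high-spin) configuration has an unevenly filled e_g set; the Jahn–Teller theorem predicts a tetragonal distortion (typically axial elongation) to lift the degeneracy.

[Cr(NCS)6]^4-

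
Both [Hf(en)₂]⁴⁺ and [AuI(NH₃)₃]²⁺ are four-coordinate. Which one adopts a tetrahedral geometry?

[Hf(en)₂]⁴⁺

For [Hf(en)₂]⁴⁺: Ethylenediamine is neutral; balancing the +4 overall charge requires Hf(IV). Group 4 minus oxidation state 4 gives a d⁰ configuration. A d⁰ ion has no crystal-field stabilisation preference between square planar and tetrahedral, so four ligands adopt the sterically favoured tetrahedral geometry. → tetrahedral.
For [AuI(NH₃)₃]²⁺: Summing ligand charges against the +2 overall charge gives an oxidation state of +3 for gold. Au sits in group 11, so the d-electron count is 11 − 3 = 8. A 5d d⁸ ion has a large crystal-field splitting; square planar leaves the high-energy d_{x²−y²} orbital empty and maximises CFSE. → square planar.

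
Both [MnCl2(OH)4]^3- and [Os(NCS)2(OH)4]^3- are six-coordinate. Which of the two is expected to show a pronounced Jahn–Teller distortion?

[MnCl2(OH)4]^3-

[MnCl2(OH)4]^3-: Ligand charges: each chloride is −1; each hydroxide is −1. With an overall charge of −3 the manganese centre must be in the +3 oxidation state. Group 7 minus oxidation state 3 gives a d⁴ configuration. Chloride and hydroxide are weak-field ligands for a first-row metal, so the complex is high-spin. The t₂g³e_g¹ (high-spin) configuration has an unevenly filled e_g set; the Jahn–Teller theorem predicts a tetragonal distortion (typically axial elongation) to lift the degeneracy.
[Os(NCS)2(OH)4]^3-: Ligand charges: each isothiocyanate is −1; each hydroxide is −1. With an overall charge of −3 the osmium centre must be in the +3 oxidation state. Osmium is a group-8 element; Os(III) is therefore d⁵. A 5d ion has a large Δₒ and is invariably low-spin. The d⁵ configuration leaves the e_g set evenly filled (or empty) — no strong Jahn–Teller driving force.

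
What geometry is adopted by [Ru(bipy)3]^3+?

octahedral

Summing ligand charges against the +3 overall charge gives an oxidation state of +3 for ruthenium.
Group 8 minus oxidation state 3 gives a d⁵ configuration.
Counting donor atoms: 3×2,2′-bipyridine (bidentate) → 6 donors. Coordination number = 6.
Six donors around a single metal centre give an octahedral coordination sphere.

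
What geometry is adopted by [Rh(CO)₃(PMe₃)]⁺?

square planar

Ligand charges: carbonyl is neutral; trimethylphosphine is neutral. With an overall charge of +1 the rhodium centre must be in the +1 oxidation state.
Group 9 minus oxidation state 1 gives a d⁸ configuration.
With 4 monodentate ligands the coordination number is 4.
A 4d d⁸ ion has a large crystal-field splitting; square planar leaves the high-energy d_{x²−y²} orbital empty and maximises CFSE.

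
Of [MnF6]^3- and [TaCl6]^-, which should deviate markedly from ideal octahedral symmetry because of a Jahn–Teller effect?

[MnF6]^3-: Summing ligand charges against the −3 overall charge gives an oxidation state of +3 for manganese. Group 7 minus oxidation state 3 gives a d⁴ configuration. Fluoride is a weak-field ligand for a first-row metal, so the complex is high-spin. The t₂g³e_g¹ (high-spin) configuration has an unevenly filled e_g set; the Jahn–Teller theorem predicts a tetragonal distortion (typically axial elongation) to lift the degeneracy.
[TaCl6]^-: Ligand charges: each chloride is −1. With an overall charge of −1 the tantalum centre must be in the +5 oxidation state. Group 5 minus oxidation state 5 gives a d⁰ configuration. The d⁰ configuration leaves the e_g set evenly filled (or empty) — no strong Jahn–Teller driving force.

[MnF6]^3-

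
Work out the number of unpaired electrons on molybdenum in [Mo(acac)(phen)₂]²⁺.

3 unpaired electrons

Summing ligand charges against the +2 overall charge gives an oxidation state of +3 for molybdenum.
Molybdenum is a group-6 element; Mo(III) is therefore d³.
Counting donor atoms: 1×acetylacetonate (bidentate) → 2 donors; 2×1,10-phenanthroline (bidentate) → 4 donors. Coordination number = 6.
In an octahedral field the d³ configuration is t₂g³e_g⁰ (only one arrangement possible), giving 3 unpaired electrons.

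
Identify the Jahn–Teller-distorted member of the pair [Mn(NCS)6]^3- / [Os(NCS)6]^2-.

[Mn(NCS)6]^3-: Ligand charges: each isothiocyanate is −1. With an overall charge of −3 the manganese centre must be in the +3 oxidation state. Group 7 minus oxidation state 3 gives a d⁴ configuration. Isothiocyanate is a weak-field ligand for a first-row metal, so the complex is high-spin. The t₂g³e_g¹ (high-spin) configuration has an unevenly filled e_g set; the Jahn–Teller theorem predicts a tetragonal distortion (typically axial elongation) to lift the degeneracy.
[Os(NCS)6]^2-: Each isothiocyanate is −1; balancing the −2 overall charge requires Os(IV). Group 8 minus oxidation state 4 gives a d⁴ configuration. A 5d ion has a large Δₒ and is invariably low-spin. The d⁴ configuration leaves the e_g set evenly filled (or empty) — no strong Jahn–Teller driving force.

[Mn(NCS)6]^3-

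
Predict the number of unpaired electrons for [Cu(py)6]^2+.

1

Ligand charges: pyridine is neutral. With an overall charge of +2 the copper centre must be in the +2 oxidation state.
Copper is a group-11 element; Cu(II) is therefore d⁹.
In an octahedral field the d⁹ configuration is t₂g⁶e_g³ (only one arrangement possible), giving 1 unpaired electron.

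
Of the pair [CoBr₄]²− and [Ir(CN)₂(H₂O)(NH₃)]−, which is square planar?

[Ir(CN)₂(H₂O)(NH₃)]−

For [CoBr₄]²−: Summing ligand charges against the −2 overall charge gives an oxidation state of +2 for cobalt. Group 9 minus oxidation state 2 gives a d⁷ configuration. For a high-spin 3d d⁷ ion with weak-field ligands the small Δₜ gives little square-planar CFSE advantage, so four ligands adopt the sterically favoured tetrahedral geometry. → tetrahedral.
For [Ir(CN)₂(H₂O)(NH₃)]−: Summing ligand charges against the −1 overall charge gives an oxidation state of +1 for iridium. Iridium is a group-9 element; Ir(I) is therefore d⁸. A 5d d⁸ ion has a large crystal-field splitting; square planar leaves the high-energy d_{x²−y²} orbital empty and maximises CFSE. → square planar.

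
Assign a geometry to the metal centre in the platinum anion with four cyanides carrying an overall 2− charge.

Summing ligand charges against the −2 overall charge gives an oxidation state of +2 for platinum.
Platinum is a group-10 element; Pt(II) is therefore d⁸.
With 4 monodentate ligands the coordination number is 4.
A 5d d⁸ ion has a large crystal-field splitting; square planar leaves the high-energy d_{x²−y²} orbital empty and maximises CFSE.

square planar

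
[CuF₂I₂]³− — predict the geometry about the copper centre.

tetrahedral

Each fluoride is −1; each iodide is −1; balancing the −3 overall charge requires Cu(I).
Cu sits in group 11, so the d-electron count is 11 − 1 = 10.
Coordination number: 4.
A d¹⁰ ion has no crystal-field stabilisation preference between square planar and tetrahedral, so four ligands adopt the sterically favoured tetrahedral geometry.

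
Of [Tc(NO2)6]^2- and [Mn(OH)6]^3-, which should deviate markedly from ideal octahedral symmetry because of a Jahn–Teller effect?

[Mn(OH)6]^3-

[Tc(NO2)6]^2-: Ligand charges: each nitro (N-bound nitrite) is −1. With an overall charge of −2 the technetium centre must be in the +4 oxidation state. Tc sits in group 7, so the d-electron count is 7 − 4 = 3. The d³ configuration leaves the e_g set evenly filled (or empty) — no strong Jahn–Teller driving force.
[Mn(OH)6]^3-: Each hydroxide is −1; balancing the −3 overall charge requires Mn(III). Manganese is a group-7 element; Mn(III) is therefore d⁴. Hydroxide is a weak-field ligand for a first-row metal, so the complex is high-spin. The t₂g³e_g¹ (high-spin) configuration has an unevenly filled e_g set; the Jahn–Teller theorem predicts a tetragonal distortion (typically axial elongation) to lift the degeneracy.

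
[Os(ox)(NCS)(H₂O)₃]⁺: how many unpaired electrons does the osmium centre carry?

Summing ligand charges against the +1 overall charge gives an oxidation state of +4 for osmium.
Osmium is a group-8 element; Os(IV) is therefore d⁴.
Counting donor atoms: 1×oxalate (bidentate) → 2 donors; 1×isothiocyanate (monodentate) → 1 donor; 3×water (monodentate) → 3 donors. Coordination number = 6.
The spin state decides the count: a 5d ion has a large Δₒ and is invariably low-spin.
An octahedral low-spin d⁴ ion is t₂g⁴e_g⁰, giving 2 unpaired electrons.

2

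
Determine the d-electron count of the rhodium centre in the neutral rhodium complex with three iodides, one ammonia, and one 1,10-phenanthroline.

Ligand charges: each iodide is −1; ammonia is neutral; 1,10-phenanthroline is neutral. With an overall charge of 0 the rhodium centre must be in the +3 oxidation state.
Rhodium is a group-9 element; Rh(III) is therefore d⁶.

d⁶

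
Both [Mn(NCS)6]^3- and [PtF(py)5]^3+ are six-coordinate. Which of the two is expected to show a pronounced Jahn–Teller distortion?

[Mn(NCS)6]^3-: Summing ligand charges against the −3 overall charge gives an oxidation state of +3 for manganese. Group 7 minus oxidation state 3 gives a d⁴ configuration. Isothiocyanate is a weak-field ligand for a first-row metal, so the complex is high-spin. The t₂g³e_g¹ (high-spin) configuration has an unevenly filled e_g set; the Jahn–Teller theorem predicts a tetragonal distortion (typically axial elongation) to lift the degeneracy.
[PtF(py)5]^3+: Summing ligand charges against the +3 overall charge gives an oxidation state of +4 for platinum. Pt sits in group 10, so the d-electron count is 10 − 4 = 6. A 5d ion has a large Δₒ and is invariably low-spin. The d⁶ configuration leaves the e_g set evenly filled (or empty) — no strong Jahn–Teller driving force.

[Mn(NCS)6]^3-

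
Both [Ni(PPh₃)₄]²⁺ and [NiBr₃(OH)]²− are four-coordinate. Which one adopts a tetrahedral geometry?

For [Ni(PPh₃)₄]²⁺: Triphenylphosphine is neutral; balancing the +2 overall charge requires Ni(II). Ni sits in group 10, so the d-electron count is 10 − 2 = 8. Triphenylphosphine is a strong-field ligand (high in the spectrochemical series). A 3d d⁸ ion with strong-field ligands gains enough CFSE to favour square planar over tetrahedral. → square planar.
For [NiBr₃(OH)]²−: Summing ligand charges against the −2 overall charge gives an oxidation state of +2 for nickel. Ni sits in group 10, so the d-electron count is 10 − 2 = 8. Bromide and hydroxide are weak-field ligands. With weak-field ligands the CFSE gain from square planar is small, so a 3d d⁸ ion takes the sterically preferred tetrahedral geometry. → tetrahedral.

[NiBr₃(OH)]²−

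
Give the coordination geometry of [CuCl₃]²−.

Summing ligand charges against the −2 overall charge gives an oxidation state of +1 for copper.
Group 11 minus oxidation state 1 gives a d¹⁰ configuration.
Coordination number: 3.
Three ligands around a d¹⁰ centre minimise repulsion in a trigonal-planar arrangement.

trigonal planar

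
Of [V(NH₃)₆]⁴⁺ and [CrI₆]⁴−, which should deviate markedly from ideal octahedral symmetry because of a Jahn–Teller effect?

[V(NH₃)₆]⁴⁺: Ammonia is neutral; balancing the +4 overall charge requires V(IV). Vanadium is a group-5 element; V(IV) is therefore d¹. The d¹ configuration leaves the e_g set evenly filled (or empty) — no strong Jahn–Teller driving force.
[CrI₆]⁴−: Ligand charges: each iodide is −1. With an overall charge of −4 the chromium centre must be in the +2 oxidation state. Group 6 minus oxidation state 2 gives a d⁴ configuration. Iodide is a weak-field ligand for a first-row metal, so the complex is high-spin. The t₂g³e_g¹ (high-spin) configuration has an unevenly filled e_g set; the Jahn–Teller theorem predicts a tetragonal distortion (typically axial elongation) to lift the degeneracy.

[CrI₆]⁴−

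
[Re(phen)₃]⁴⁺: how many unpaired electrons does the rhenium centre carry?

3

1,10-phenanthroline is neutral; balancing the +4 overall charge requires Re(IV).
Group 7 minus oxidation state 4 gives a d³ configuration.
Counting donor atoms: 3×1,10-phenanthroline (bidentate) → 6 donors. Coordination number = 6.
In an octahedral field the d³ configuration is t₂g³e_g⁰ (only one arrangement possible), giving 3 unpaired electrons.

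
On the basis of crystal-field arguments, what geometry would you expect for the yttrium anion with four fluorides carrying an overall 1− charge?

Each fluoride is −1; balancing the −1 overall charge requires Y(III).
Group 3 minus oxidation state 3 gives a d⁰ configuration.
Coordination number: 4.
A d⁰ ion has no crystal-field stabilisation preference between square planar and tetrahedral, so four ligands adopt the sterically favoured tetrahedral geometry.

tetrahedral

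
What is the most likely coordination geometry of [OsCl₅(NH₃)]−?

Summing ligand charges against the −1 overall charge gives an oxidation state of +4 for osmium.
Os sits in group 8, so the d-electron count is 8 − 4 = 4.
Coordination number: 6.
Six donors around a single metal centre give an octahedral coordination sphere.

octahedral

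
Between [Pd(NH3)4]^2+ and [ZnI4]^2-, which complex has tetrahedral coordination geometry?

For [Pd(NH3)4]^2+: Ligand charges: ammonia is neutral. With an overall charge of +2 the palladium centre must be in the +2 oxidation state. Pd sits in group 10, so the d-electron count is 10 − 2 = 8. A 4d d⁸ ion has a large crystal-field splitting; square planar leaves the high-energy d_{x²−y²} orbital empty and maximises CFSE. → square planar.
For [ZnI4]^2-: Ligand charges: each iodide is −1. With an overall charge of −2 the zinc centre must be in the +2 oxidation state. Zinc is a group-12 element; Zn(II) is therefore d¹⁰. A d¹⁰ ion has no crystal-field stabilisation preference between square planar and tetrahedral, so four ligands adopt the sterically favoured tetrahedral geometry. → tetrahedral.

[ZnI4]^2-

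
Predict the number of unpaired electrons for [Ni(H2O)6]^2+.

Summing ligand charges against the +2 overall charge gives an oxidation state of +2 for nickel.
Group 10 minus oxidation state 2 gives a d⁸ configuration.
In an octahedral field the d⁸ configuration is t₂g⁶e_g² (only one arrangement possible), giving 2 unpaired electrons.

2 unpaired electrons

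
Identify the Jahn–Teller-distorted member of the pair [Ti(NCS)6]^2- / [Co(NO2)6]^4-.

[Co(NO2)6]^4-

[Ti(NCS)6]^2-: Ligand charges: each isothiocyanate is −1. With an overall charge of −2 the titanium centre must be in the +4 oxidation state. Titanium is a group-4 element; Ti(IV) is therefore d⁰. The d⁰ configuration leaves the e_g set evenly filled (or empty) — no strong Jahn–Teller driving force.
[Co(NO2)6]^4-: Summing ligand charges against the −4 overall charge gives an oxidation state of +2 for cobalt. Co sits in group 9, so the d-electron count is 9 − 2 = 7. Nitro (N-bound nitrite) is a strong-field ligand (high in the spectrochemical series) for a first-row metal, so the complex is low-spin. The t₂g⁶e_g¹ (low-spin) configuration has an unevenly filled e_g set; the Jahn–Teller theorem predicts a tetragonal distortion (typically axial elongation) to lift the degeneracy.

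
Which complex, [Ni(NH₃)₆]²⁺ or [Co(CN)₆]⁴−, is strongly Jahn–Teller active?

[Co(CN)₆]⁴−

[Ni(NH₃)₆]²⁺: Ligand charges: ammonia is neutral. With an overall charge of +2 the nickel centre must be in the +2 oxidation state. Nickel is a group-10 element; Ni(II) is therefore d⁸. The d⁸ configuration leaves the e_g set evenly filled (or empty) — no strong Jahn–Teller driving force.
[Co(CN)₆]⁴−: Summing ligand charges against the −4 overall charge gives an oxidation state of +2 for cobalt. Cobalt is a group-9 element; Co(II) is therefore d⁷. Cyanide is a strong-field ligand (high in the spectrochemical series) for a first-row metal, so the complex is low-spin. The t₂g⁶e_g¹ (low-spin) configuration has an unevenly filled e_g set; the Jahn–Teller theorem predicts a tetragonal distortion (typically axial elongation) to lift the degeneracy.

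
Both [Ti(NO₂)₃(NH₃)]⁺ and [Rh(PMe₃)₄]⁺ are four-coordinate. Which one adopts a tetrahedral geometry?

For [Ti(NO₂)₃(NH₃)]⁺: Ligand charges: each nitro (N-bound nitrite) is −1; ammonia is neutral. With an overall charge of +1 the titanium centre must be in the +4 oxidation state. Ti sits in group 4, so the d-electron count is 4 − 4 = 0. A d⁰ ion has no crystal-field stabilisation preference between square planar and tetrahedral, so four ligands adopt the sterically favoured tetrahedral geometry. → tetrahedral.
For [Rh(PMe₃)₄]⁺: Trimethylphosphine is neutral; balancing the +1 overall charge requires Rh(I). Rhodium is a group-9 element; Rh(I) is therefore d⁸. A 4d d⁸ ion has a large crystal-field splitting; square planar leaves the high-energy d_{x²−y²} orbital empty and maximises CFSE. → square planar.

[Ti(NO₂)₃(NH₃)]⁺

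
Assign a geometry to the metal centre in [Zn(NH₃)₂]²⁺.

Summing ligand charges against the +2 overall charge gives an oxidation state of +2 for zinc.
Zn sits in group 12, so the d-electron count is 12 − 2 = 10.
With 2 monodentate ligands the coordination number is 2.
A d¹⁰ ion with only two ligands adopts a linear arrangement (sp hybridisation; no CFSE preference).

linear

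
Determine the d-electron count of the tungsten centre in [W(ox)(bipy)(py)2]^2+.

d²

Summing ligand charges against the +2 overall charge gives an oxidation state of +4 for tungsten.
Group 6 minus oxidation state 4 gives a d² configuration.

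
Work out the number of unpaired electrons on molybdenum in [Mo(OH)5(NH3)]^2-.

Summing ligand charges against the −2 overall charge gives an oxidation state of +3 for molybdenum.
Molybdenum is a group-6 element; Mo(III) is therefore d³.
In an octahedral field the d³ configuration is t₂g³e_g⁰ (only one arrangement possible), giving 3 unpaired electrons.

3 unpaired electrons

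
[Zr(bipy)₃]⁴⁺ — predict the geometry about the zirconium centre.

octahedral

2,2′-bipyridine is neutral; balancing the +4 overall charge requires Zr(IV).
Zirconium is a group-4 element; Zr(IV) is therefore d⁰.
Counting donor atoms: 3×2,2′-bipyridine (bidentate) → 6 donors. Coordination number = 6.
Six donors around a single metal centre give an octahedral coordination sphere.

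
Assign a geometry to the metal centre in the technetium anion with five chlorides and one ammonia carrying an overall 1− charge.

octahedral

Each chloride is −1; ammonia is neutral; balancing the −1 overall charge requires Tc(IV).
Group 7 minus oxidation state 4 gives a d³ configuration.
Coordination number: 6.
Six donors around a single metal centre give an octahedral coordination sphere.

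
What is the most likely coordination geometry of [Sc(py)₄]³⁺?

tetrahedral

Ligand charges: pyridine is neutral. With an overall charge of +3 the scandium centre must be in the +3 oxidation state.
Scandium is a group-3 element; Sc(III) is therefore d⁰.
With 4 monodentate ligands the coordination number is 4.
A d⁰ ion has no crystal-field stabilisation preference between square planar and tetrahedral, so four ligands adopt the sterically favoured tetrahedral geometry.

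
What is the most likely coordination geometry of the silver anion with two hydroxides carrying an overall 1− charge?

Summing ligand charges against the −1 overall charge gives an oxidation state of +1 for silver.
Silver is a group-11 element; Ag(I) is therefore d¹⁰.
Coordination number: 2.
A d¹⁰ ion with only two ligands adopts a linear arrangement (sp hybridisation; no CFSE preference).

linear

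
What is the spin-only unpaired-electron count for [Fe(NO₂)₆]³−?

Each nitro (N-bound nitrite) is −1; balancing the −3 overall charge requires Fe(III).
Iron is a group-8 element; Fe(III) is therefore d⁵.
The spin state decides the count: Nitro (N-bound nitrite) is a strong-field ligand (high in the spectrochemical series) for a first-row metal, so the complex is low-spin.
An octahedral low-spin d⁵ ion is t₂g⁵e_g⁰, giving 1 unpaired electron.

1 unpaired electron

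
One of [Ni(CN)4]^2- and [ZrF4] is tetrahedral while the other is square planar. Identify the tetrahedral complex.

For [Ni(CN)4]^2-: Summing ligand charges against the −2 overall charge gives an oxidation state of +2 for nickel. Group 10 minus oxidation state 2 gives a d⁸ configuration. Cyanide is a strong-field ligand (high in the spectrochemical series). A 3d d⁸ ion with strong-field ligands gains enough CFSE to favour square planar over tetrahedral. → square planar.
For [ZrF4]: Each fluoride is −1; balancing the 0 overall charge requires Zr(IV). Group 4 minus oxidation state 4 gives a d⁰ configuration. A d⁰ ion has no crystal-field stabilisation preference between square planar and tetrahedral, so four ligands adopt the sterically favoured tetrahedral geometry. → tetrahedral.

[ZrF4]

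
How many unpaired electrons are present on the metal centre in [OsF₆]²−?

Summing ligand charges against the −2 overall charge gives an oxidation state of +4 for osmium.
Os sits in group 8, so the d-electron count is 8 − 4 = 4.
The spin state decides the count: a 5d ion has a large Δₒ and is invariably low-spin.
An octahedral low-spin d⁴ ion is t₂g⁴e_g⁰, giving 2 unpaired electrons.

2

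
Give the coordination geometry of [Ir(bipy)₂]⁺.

square planar

Ligand charges: 2,2′-bipyridine is neutral. With an overall charge of +1 the iridium centre must be in the +1 oxidation state.
Iridium is a group-9 element; Ir(I) is therefore d⁸.
Counting donor atoms: 2×2,2′-bipyridine (bidentate) → 4 donors. Coordination number = 4.
A 5d d⁸ ion has a large crystal-field splitting; square planar leaves the high-energy d_{x²−y²} orbital empty and maximises CFSE.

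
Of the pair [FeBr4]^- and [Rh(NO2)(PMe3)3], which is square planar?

For [FeBr4]^-: Summing ligand charges against the −1 overall charge gives an oxidation state of +3 for iron. Group 8 minus oxidation state 3 gives a d⁵ configuration. A high-spin d⁵ ion has zero CFSE in either geometry, so four ligands adopt the sterically favoured tetrahedral geometry. → tetrahedral.
For [Rh(NO2)(PMe3)3]: Summing ligand charges against the 0 overall charge gives an oxidation state of +1 for rhodium. Group 9 minus oxidation state 1 gives a d⁸ configuration. A 4d d⁸ ion has a large crystal-field splitting; square planar leaves the high-energy d_{x²−y²} orbital empty and maximises CFSE. → square planar.

[Rh(NO2)(PMe3)3]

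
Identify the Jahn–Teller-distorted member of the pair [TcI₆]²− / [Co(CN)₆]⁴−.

[Co(CN)₆]⁴−

[TcI₆]²−: Summing ligand charges against the −2 overall charge gives an oxidation state of +4 for technetium. Tc sits in group 7, so the d-electron count is 7 − 4 = 3. The d³ configuration leaves the e_g set evenly filled (or empty) — no strong Jahn–Teller driving force.
[Co(CN)₆]⁴−: Each cyanide is −1; balancing the −4 overall charge requires Co(II). Cobalt is a group-9 element; Co(II) is therefore d⁷. Cyanide is a strong-field ligand (high in the spectrochemical series) for a first-row metal, so the complex is low-spin. The t₂g⁶e_g¹ (low-spin) configuration has an unevenly filled e_g set; the Jahn–Teller theorem predicts a tetragonal distortion (typically axial elongation) to lift the degeneracy.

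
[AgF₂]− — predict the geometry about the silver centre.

Ligand charges: each fluoride is −1. With an overall charge of −1 the silver centre must be in the +1 oxidation state.
Group 11 minus oxidation state 1 gives a d¹⁰ configuration.
With 2 monodentate ligands the coordination number is 2.
A d¹⁰ ion with only two ligands adopts a linear arrangement (sp hybridisation; no CFSE preference).

linear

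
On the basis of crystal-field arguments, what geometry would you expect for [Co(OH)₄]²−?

tetrahedral

Ligand charges: each hydroxide is −1. With an overall charge of −2 the cobalt centre must be in the +2 oxidation state.
Group 9 minus oxidation state 2 gives a d⁷ configuration.
Coordination number: 4.
Hydroxide is a weak-field ligand.
For a high-spin 3d d⁷ ion with weak-field ligands the small Δₜ gives little square-planar CFSE advantage, so four ligands adopt the sterically favoured tetrahedral geometry.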